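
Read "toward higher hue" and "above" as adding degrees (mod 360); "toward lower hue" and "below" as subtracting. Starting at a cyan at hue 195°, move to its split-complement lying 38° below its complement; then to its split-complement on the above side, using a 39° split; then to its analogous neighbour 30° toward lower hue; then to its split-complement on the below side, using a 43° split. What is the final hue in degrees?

303°

split-comp 38° ↓ +142°: 195 + 142 = 337°
split-comp 39° ↑ +219°: 337 + 219 = 556 → 556 − 360 = 196°
analog 30° ↓ −30°: 196 − 30 = 166°
split-comp 43° ↓ +137°: 166 + 137 = 303°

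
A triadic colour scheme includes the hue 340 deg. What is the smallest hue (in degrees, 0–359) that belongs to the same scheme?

A triad places three hues 120° apart.
The full set through 340° is {100°, 220°, 340°}.

100°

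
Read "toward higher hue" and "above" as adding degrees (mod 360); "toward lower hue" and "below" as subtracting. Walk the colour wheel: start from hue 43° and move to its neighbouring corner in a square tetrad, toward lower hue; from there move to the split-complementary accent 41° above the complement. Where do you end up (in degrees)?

174°

−90° (square ↓): 43 − 90 = -47 → -47 + 360 = 313°
+221° (split-comp 41° ↑): 313 + 221 = 534 → 534 − 360 = 174°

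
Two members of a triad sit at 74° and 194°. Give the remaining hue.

A triad spaces three hues 120° apart.
The full set is {74°, 194°, 314°}.

314°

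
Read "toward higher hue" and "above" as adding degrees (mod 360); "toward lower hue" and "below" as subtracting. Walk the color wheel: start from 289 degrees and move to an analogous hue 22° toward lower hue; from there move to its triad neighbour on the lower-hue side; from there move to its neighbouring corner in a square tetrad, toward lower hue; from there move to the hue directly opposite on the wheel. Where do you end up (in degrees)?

analog 22° ↓ −22°: 289 − 22 = 267°
triadic ↓ −120°: 267 − 120 = 147°
square ↓ −90°: 147 − 90 = 57°
complement +180°: 57 + 180 = 237°

237°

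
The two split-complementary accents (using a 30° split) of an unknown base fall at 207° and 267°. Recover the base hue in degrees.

The accents sit 30° either side of the complement, so the complement is their short-arc midpoint on the wheel.
Short-arc midpoint of 207° and 267°: 237°.
Base is 180° from the complement: 237 − 180 = 57°

57°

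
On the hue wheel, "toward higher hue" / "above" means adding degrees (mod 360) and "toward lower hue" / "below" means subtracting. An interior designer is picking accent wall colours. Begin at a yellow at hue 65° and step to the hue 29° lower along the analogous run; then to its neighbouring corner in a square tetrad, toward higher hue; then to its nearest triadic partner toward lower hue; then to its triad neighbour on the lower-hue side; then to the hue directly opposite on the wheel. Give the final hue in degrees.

65 − 29 = 36°   (analog 29° ↓)
36 + 90 = 126°   (square ↑)
126 − 120 = 6°   (triadic ↓)
6 − 120 = -114 → -114 + 360 = 246°   (triadic ↓)
246 + 180 = 426 → 426 − 360 = 66°   (complement)

66°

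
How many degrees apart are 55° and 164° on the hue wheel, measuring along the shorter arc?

109°

|55 − 164| = 109.
109 ≤ 180, so the shorter arc is 109°.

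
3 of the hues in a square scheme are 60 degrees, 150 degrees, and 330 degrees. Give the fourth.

240°

A square tetradic scheme places four hues every 90°.
The full set through 60° is {60°, 150°, 240°, 330°}.
Given {60°, 150°, 330°}, the missing hue is 240°.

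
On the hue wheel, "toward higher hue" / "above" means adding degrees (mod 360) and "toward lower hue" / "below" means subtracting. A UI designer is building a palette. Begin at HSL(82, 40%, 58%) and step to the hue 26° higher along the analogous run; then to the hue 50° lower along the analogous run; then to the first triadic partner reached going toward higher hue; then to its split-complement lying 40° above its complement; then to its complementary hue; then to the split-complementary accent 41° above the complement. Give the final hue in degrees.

82 + 26 = 108°   (analog 26° ↑)
108 − 50 = 58°   (analog 50° ↓)
58 + 120 = 178°   (triadic ↑)
178 + 220 = 398 → 398 − 360 = 38°   (split-comp 40° ↑)
38 + 180 = 218°   (complement)
218 + 221 = 439 → 439 − 360 = 79°   (split-comp 41° ↑)

79°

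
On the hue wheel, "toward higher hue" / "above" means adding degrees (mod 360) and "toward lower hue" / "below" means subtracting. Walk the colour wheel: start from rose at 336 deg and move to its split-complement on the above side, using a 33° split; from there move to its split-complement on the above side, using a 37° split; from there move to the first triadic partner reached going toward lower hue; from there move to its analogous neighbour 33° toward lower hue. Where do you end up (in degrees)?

253°

split-comp 33° ↑ +213°: 336 + 213 = 549 → 549 − 360 = 189°
split-comp 37° ↑ +217°: 189 + 217 = 406 → 406 − 360 = 46°
triadic ↓ −120°: 46 − 120 = -74 → -74 + 360 = 286°
analog 33° ↓ −33°: 286 − 33 = 253°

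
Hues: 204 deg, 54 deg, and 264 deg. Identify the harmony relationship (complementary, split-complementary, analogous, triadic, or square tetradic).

split-complementary

Sort the hues: 54°, 204°, 264°.
Successive gaps around the wheel: 150°, 60°, 150°.
Two 150° gaps and one 60° gap — a base hue opposite a pair of accents 30° either side of its complement — is the split-complementary pattern.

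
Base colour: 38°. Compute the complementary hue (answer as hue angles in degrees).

218°

The complement sits 180° across the wheel.
38 + 180 = 218°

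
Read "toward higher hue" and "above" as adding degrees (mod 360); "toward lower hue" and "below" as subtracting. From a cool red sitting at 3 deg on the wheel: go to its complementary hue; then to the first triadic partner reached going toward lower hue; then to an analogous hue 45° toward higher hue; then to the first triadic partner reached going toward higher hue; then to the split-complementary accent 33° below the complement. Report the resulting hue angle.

complement +180°: 3 + 180 = 183°
triadic ↓ −120°: 183 − 120 = 63°
analog 45° ↑ +45°: 63 + 45 = 108°
triadic ↑ +120°: 108 + 120 = 228°
split-comp 33° ↓ +147°: 228 + 147 = 375 → 375 − 360 = 15°

15°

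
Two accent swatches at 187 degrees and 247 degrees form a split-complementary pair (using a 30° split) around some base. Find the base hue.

37°

The accents sit 30° either side of the complement, so the complement is their short-arc midpoint on the wheel.
Short-arc midpoint of 187° and 247°: 217°.
Base is 180° from the complement: 217 − 180 = 37°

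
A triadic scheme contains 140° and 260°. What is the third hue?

A triad spaces three hues 120° apart.
The full set is {20°, 140°, 260°}.

20°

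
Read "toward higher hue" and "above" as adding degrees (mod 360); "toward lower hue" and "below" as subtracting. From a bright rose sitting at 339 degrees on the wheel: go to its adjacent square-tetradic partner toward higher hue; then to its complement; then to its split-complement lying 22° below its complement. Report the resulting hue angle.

47°

square ↑ +90°: 339 + 90 = 429 → 429 − 360 = 69°
complement +180°: 69 + 180 = 249°
split-comp 22° ↓ +158°: 249 + 158 = 407 → 407 − 360 = 47°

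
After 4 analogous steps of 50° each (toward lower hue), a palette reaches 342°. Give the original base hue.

182°

4 steps of 50° (toward lower hue) give a net shift of −200°.
Start = end − shift: 342 + 200 = 542 → 542 − 360 = 182°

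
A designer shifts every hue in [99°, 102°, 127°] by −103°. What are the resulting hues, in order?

356°, 359°, 24°

99 − 103 = -4 → -4 + 360 = 356°
102 − 103 = -1 → -1 + 360 = 359°
127 − 103 = 24°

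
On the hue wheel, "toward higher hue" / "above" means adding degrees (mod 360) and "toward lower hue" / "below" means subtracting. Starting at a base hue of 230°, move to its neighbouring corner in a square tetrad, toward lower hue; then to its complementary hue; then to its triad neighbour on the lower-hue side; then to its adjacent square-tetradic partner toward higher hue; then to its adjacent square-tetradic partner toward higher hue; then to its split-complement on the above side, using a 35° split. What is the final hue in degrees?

235°

−90° (square ↓): 230 − 90 = 140°
+180° (complement): 140 + 180 = 320°
−120° (triadic ↓): 320 − 120 = 200°
+90° (square ↑): 200 + 90 = 290°
+90° (square ↑): 290 + 90 = 380 → 380 − 360 = 20°
+215° (split-comp 35° ↑): 20 + 215 = 235°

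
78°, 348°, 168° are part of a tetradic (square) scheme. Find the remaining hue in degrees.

258°

A square tetradic scheme places four hues every 90°.
The full set through 78° is {78°, 168°, 258°, 348°}.
Given {78°, 168°, 348°}, the missing hue is 258°.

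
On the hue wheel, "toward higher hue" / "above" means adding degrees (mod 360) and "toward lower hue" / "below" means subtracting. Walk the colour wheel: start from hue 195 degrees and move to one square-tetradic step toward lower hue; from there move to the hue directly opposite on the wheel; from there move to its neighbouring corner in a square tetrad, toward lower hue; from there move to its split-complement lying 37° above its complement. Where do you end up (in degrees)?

52°

−90° (square ↓): 195 − 90 = 105°
+180° (complement): 105 + 180 = 285°
−90° (square ↓): 285 − 90 = 195°
+217° (split-comp 37° ↑): 195 + 217 = 412 → 412 − 360 = 52°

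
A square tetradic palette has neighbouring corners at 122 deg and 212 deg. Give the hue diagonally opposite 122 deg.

A square tetradic scheme places four hues 90° apart; opposite corners are 180° apart.
122 + 180 = 302°

302°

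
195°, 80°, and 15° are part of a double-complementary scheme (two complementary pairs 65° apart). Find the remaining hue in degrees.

A rectangular tetradic uses two complementary pairs 65° apart: offsets 0°, 65°, 180°, 245°.
Among {15°, 80°, 195°}, 15° and 195° are a 180° pair.
The remaining hue 80° needs its own complement: 80 + 180 = 260°

260°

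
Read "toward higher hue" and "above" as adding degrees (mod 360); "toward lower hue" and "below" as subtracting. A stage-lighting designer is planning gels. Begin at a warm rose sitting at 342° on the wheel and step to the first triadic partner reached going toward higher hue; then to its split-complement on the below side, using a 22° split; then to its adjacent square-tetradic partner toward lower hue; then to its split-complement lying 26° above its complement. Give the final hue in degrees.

triadic ↑ +120°: 342 + 120 = 462 → 462 − 360 = 102°
split-comp 22° ↓ +158°: 102 + 158 = 260°
square ↓ −90°: 260 − 90 = 170°
split-comp 26° ↑ +206°: 170 + 206 = 376 → 376 − 360 = 16°

16°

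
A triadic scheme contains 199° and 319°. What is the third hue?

A triad spaces three hues 120° apart.
The full set is {79°, 199°, 319°}.

79°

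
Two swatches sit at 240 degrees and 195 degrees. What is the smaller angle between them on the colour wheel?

45°

|240 − 195| = 45.
45 ≤ 180, so the shorter arc is 45°.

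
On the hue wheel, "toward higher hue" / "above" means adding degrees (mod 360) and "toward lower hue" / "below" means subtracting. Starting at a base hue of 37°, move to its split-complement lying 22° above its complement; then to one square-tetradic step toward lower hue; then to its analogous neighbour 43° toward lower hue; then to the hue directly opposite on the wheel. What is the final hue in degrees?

286°

37 + 202 = 239°   (split-comp 22° ↑)
239 − 90 = 149°   (square ↓)
149 − 43 = 106°   (analog 43° ↓)
106 + 180 = 286°   (complement)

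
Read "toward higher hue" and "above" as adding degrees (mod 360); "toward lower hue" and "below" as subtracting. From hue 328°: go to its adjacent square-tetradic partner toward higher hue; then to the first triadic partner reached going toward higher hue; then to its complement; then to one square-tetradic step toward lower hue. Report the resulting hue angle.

square ↑ +90°: 328 + 90 = 418 → 418 − 360 = 58°
triadic ↑ +120°: 58 + 120 = 178°
complement +180°: 178 + 180 = 358°
square ↓ −90°: 358 − 90 = 268°

268°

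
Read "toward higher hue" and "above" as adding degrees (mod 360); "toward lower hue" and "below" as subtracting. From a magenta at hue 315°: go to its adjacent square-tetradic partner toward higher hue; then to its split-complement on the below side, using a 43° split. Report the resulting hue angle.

square ↑ +90°: 315 + 90 = 405 → 405 − 360 = 45°
split-comp 43° ↓ +137°: 45 + 137 = 182°

182°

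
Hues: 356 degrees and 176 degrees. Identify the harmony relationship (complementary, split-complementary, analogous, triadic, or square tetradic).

complementary

Sort the hues: 176°, 356°.
Successive gaps around the wheel: 180°, 180°.
Two hues 180° apart are complementary.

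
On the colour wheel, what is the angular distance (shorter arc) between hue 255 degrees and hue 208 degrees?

47°

|255 − 208| = 47.
47 ≤ 180, so the shorter arc is 47°.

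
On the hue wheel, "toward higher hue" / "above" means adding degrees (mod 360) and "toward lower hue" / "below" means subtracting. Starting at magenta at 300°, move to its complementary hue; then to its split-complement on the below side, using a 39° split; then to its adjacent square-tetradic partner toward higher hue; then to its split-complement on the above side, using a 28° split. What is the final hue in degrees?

199°

complement +180°: 300 + 180 = 480 → 480 − 360 = 120°
split-comp 39° ↓ +141°: 120 + 141 = 261°
square ↑ +90°: 261 + 90 = 351°
split-comp 28° ↑ +208°: 351 + 208 = 559 → 559 − 360 = 199°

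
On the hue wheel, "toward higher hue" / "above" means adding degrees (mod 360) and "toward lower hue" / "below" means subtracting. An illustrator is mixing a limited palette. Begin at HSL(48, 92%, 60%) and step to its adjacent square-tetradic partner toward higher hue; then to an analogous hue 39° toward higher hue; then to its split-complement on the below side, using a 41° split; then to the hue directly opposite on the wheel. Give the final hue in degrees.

136°

48 + 90 = 138°   (square ↑)
138 + 39 = 177°   (analog 39° ↑)
177 + 139 = 316°   (split-comp 41° ↓)
316 + 180 = 496 → 496 − 360 = 136°   (complement)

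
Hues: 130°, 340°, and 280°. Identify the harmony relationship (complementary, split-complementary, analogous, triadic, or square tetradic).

split-complementary

Sort the hues: 130°, 280°, 340°.
Successive gaps around the wheel: 150°, 60°, 150°.
Two 150° gaps and one 60° gap — a base hue opposite a pair of accents 30° either side of its complement — is the split-complementary pattern.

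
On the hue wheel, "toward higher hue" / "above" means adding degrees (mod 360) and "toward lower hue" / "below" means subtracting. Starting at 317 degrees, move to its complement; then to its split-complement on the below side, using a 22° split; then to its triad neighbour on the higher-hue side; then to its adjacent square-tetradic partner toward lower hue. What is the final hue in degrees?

325°

317 + 180 = 497 → 497 − 360 = 137°   (complement)
137 + 158 = 295°   (split-comp 22° ↓)
295 + 120 = 415 → 415 − 360 = 55°   (triadic ↑)
55 − 90 = -35 → -35 + 360 = 325°   (square ↓)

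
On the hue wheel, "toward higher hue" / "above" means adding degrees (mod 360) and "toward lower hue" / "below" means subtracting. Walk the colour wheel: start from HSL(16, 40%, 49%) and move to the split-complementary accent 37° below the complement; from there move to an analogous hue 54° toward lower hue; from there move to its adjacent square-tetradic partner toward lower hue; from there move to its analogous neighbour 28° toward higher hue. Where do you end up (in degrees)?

43°

+143° (split-comp 37° ↓): 16 + 143 = 159°
−54° (analog 54° ↓): 159 − 54 = 105°
−90° (square ↓): 105 − 90 = 15°
+28° (analog 28° ↑): 15 + 28 = 43°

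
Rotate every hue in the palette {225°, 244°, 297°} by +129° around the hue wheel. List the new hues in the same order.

354°, 13°, 66°

225 + 129 = 354°
244 + 129 = 373 → 373 − 360 = 13°
297 + 129 = 426 → 426 − 360 = 66°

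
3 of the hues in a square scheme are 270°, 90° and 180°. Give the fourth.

0°

A square tetradic scheme places four hues every 90°.
The full set through 90° is {0°, 90°, 180°, 270°}.
Given {90°, 180°, 270°}, the missing hue is 0°.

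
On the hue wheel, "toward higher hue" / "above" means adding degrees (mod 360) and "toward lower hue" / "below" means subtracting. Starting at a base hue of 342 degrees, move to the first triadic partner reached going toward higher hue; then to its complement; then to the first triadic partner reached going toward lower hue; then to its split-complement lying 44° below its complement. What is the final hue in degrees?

+120° (triadic ↑): 342 + 120 = 462 → 462 − 360 = 102°
+180° (complement): 102 + 180 = 282°
−120° (triadic ↓): 282 − 120 = 162°
+136° (split-comp 44° ↓): 162 + 136 = 298°

298°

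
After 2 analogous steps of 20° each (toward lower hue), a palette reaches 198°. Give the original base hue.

238°

2 steps of 20° (toward lower hue) give a net shift of −40°.
Start = end − shift: 198 + 40 = 238°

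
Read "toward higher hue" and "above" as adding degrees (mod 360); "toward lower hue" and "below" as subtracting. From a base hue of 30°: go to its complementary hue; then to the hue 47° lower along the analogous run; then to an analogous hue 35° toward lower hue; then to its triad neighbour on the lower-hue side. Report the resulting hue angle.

+180° (complement): 30 + 180 = 210°
−47° (analog 47° ↓): 210 − 47 = 163°
−35° (analog 35° ↓): 163 − 35 = 128°
−120° (triadic ↓): 128 − 120 = 8°

8°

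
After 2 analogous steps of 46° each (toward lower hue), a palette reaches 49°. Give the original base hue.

2 steps of 46° (toward lower hue) give a net shift of −92°.
Start = end − shift: 49 + 92 = 141°

141°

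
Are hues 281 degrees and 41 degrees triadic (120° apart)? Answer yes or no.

yes

Angular distance: |281 − 41| = 240; shorter arc = 360 − 240 = 120°.
Triadic (120° apart) requires 120°.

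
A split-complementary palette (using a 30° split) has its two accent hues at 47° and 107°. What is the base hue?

The accents sit 30° either side of the complement, so the complement is their short-arc midpoint on the wheel.
Short-arc midpoint of 47° and 107°: 77°.
Base is 180° from the complement: 77 − 180 = -103 → -103 + 360 = 257°

257°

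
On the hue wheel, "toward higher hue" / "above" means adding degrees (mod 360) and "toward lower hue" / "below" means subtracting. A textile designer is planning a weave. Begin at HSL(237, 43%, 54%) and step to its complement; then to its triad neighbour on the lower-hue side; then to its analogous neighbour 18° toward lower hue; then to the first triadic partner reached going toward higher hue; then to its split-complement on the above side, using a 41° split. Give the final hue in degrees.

260°

complement +180°: 237 + 180 = 417 → 417 − 360 = 57°
triadic ↓ −120°: 57 − 120 = -63 → -63 + 360 = 297°
analog 18° ↓ −18°: 297 − 18 = 279°
triadic ↑ +120°: 279 + 120 = 399 → 399 − 360 = 39°
split-comp 41° ↑ +221°: 39 + 221 = 260°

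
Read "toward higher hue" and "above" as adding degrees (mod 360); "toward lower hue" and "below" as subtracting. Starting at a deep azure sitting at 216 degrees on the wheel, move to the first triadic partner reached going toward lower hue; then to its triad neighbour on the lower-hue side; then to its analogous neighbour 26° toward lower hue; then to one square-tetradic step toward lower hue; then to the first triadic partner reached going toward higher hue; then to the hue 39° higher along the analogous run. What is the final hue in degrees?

19°

triadic ↓ −120°: 216 − 120 = 96°
triadic ↓ −120°: 96 − 120 = -24 → -24 + 360 = 336°
analog 26° ↓ −26°: 336 − 26 = 310°
square ↓ −90°: 310 − 90 = 220°
triadic ↑ +120°: 220 + 120 = 340°
analog 39° ↑ +39°: 340 + 39 = 379 → 379 − 360 = 19°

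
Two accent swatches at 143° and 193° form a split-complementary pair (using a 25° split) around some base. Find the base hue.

348°

The accents sit 25° either side of the complement, so the complement is their short-arc midpoint on the wheel.
Short-arc midpoint of 143° and 193°: 168°.
Base is 180° from the complement: 168 − 180 = -12 → -12 + 360 = 348°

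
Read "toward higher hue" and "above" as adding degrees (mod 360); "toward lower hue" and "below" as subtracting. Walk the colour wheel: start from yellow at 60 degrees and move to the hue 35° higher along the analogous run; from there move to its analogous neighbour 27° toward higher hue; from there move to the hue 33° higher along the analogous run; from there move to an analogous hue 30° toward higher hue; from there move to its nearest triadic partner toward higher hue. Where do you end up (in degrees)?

305°

analog 35° ↑ +35°: 60 + 35 = 95°
analog 27° ↑ +27°: 95 + 27 = 122°
analog 33° ↑ +33°: 122 + 33 = 155°
analog 30° ↑ +30°: 155 + 30 = 185°
triadic ↑ +120°: 185 + 120 = 305°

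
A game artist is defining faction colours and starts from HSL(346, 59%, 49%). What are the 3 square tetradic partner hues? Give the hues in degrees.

76°, 166°, and 256°

A square tetradic scheme places four hues every 90°.
346 + 90 = 436 → 436 − 360 = 76°
346 + 180 = 526 → 526 − 360 = 166°
346 + 270 = 616 → 616 − 360 = 256°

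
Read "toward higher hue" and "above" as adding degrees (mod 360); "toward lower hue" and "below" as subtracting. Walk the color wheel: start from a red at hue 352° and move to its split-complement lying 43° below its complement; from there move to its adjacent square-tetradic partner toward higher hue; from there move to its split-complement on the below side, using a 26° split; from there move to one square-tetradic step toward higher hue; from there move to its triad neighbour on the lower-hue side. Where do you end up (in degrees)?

343°

352 + 137 = 489 → 489 − 360 = 129°   (split-comp 43° ↓)
129 + 90 = 219°   (square ↑)
219 + 154 = 373 → 373 − 360 = 13°   (split-comp 26° ↓)
13 + 90 = 103°   (square ↑)
103 − 120 = -17 → -17 + 360 = 343°   (triadic ↓)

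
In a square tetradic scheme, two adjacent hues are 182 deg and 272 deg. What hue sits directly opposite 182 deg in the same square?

A square tetradic scheme places four hues 90° apart; opposite corners are 180° apart.
182 + 180 = 362 → 362 − 360 = 2°

2°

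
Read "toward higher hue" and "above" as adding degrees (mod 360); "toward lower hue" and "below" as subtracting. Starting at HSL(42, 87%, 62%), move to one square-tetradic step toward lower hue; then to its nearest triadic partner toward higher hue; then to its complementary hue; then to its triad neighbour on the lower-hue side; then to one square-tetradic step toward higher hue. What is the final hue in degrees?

222°

−90° (square ↓): 42 − 90 = -48 → -48 + 360 = 312°
+120° (triadic ↑): 312 + 120 = 432 → 432 − 360 = 72°
+180° (complement): 72 + 180 = 252°
−120° (triadic ↓): 252 − 120 = 132°
+90° (square ↑): 132 + 90 = 222°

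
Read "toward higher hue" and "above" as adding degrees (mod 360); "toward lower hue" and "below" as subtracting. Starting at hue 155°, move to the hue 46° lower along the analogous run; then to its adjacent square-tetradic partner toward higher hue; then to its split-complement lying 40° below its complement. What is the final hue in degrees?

−46° (analog 46° ↓): 155 − 46 = 109°
+90° (square ↑): 109 + 90 = 199°
+140° (split-comp 40° ↓): 199 + 140 = 339°

339°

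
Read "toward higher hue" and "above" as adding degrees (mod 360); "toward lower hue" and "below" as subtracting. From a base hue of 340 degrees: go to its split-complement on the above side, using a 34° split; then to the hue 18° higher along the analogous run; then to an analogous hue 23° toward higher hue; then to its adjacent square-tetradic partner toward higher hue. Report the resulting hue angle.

split-comp 34° ↑ +214°: 340 + 214 = 554 → 554 − 360 = 194°
analog 18° ↑ +18°: 194 + 18 = 212°
analog 23° ↑ +23°: 212 + 23 = 235°
square ↑ +90°: 235 + 90 = 325°

325°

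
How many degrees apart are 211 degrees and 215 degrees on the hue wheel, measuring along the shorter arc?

|211 − 215| = 4.
4 ≤ 180, so the shorter arc is 4°.

4°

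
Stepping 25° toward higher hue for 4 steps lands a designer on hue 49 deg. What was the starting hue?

309°

4 steps of 25° (toward higher hue) give a net shift of +100°.
Start = end − shift: 49 − 100 = -51 → -51 + 360 = 309°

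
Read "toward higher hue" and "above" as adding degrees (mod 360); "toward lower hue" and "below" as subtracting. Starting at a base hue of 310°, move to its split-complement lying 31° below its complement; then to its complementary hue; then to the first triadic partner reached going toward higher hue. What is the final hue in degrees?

39°

split-comp 31° ↓ +149°: 310 + 149 = 459 → 459 − 360 = 99°
complement +180°: 99 + 180 = 279°
triadic ↑ +120°: 279 + 120 = 399 → 399 − 360 = 39°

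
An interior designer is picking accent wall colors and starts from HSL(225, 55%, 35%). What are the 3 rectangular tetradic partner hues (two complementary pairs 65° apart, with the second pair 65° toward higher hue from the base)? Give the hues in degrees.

290°, 45° and 110°

A rectangular tetradic uses two complementary pairs 65° apart: offsets 0°, 65°, 180°, 245°.
225 + 65 = 290°
225 + 180 = 405 → 405 − 360 = 45°
225 + 245 = 470 → 470 − 360 = 110°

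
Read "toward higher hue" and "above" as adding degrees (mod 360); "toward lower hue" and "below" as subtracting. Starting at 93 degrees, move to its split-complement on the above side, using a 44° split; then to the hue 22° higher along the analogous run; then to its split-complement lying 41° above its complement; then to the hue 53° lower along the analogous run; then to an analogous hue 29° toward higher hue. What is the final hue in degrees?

176°

93 + 224 = 317°   (split-comp 44° ↑)
317 + 22 = 339°   (analog 22° ↑)
339 + 221 = 560 → 560 − 360 = 200°   (split-comp 41° ↑)
200 − 53 = 147°   (analog 53° ↓)
147 + 29 = 176°   (analog 29° ↑)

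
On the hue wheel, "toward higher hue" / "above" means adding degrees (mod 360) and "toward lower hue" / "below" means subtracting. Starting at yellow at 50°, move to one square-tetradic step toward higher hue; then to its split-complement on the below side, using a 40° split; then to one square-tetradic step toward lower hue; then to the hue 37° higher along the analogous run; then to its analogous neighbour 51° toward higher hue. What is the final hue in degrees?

278°

square ↑ +90°: 50 + 90 = 140°
split-comp 40° ↓ +140°: 140 + 140 = 280°
square ↓ −90°: 280 − 90 = 190°
analog 37° ↑ +37°: 190 + 37 = 227°
analog 51° ↑ +51°: 227 + 51 = 278°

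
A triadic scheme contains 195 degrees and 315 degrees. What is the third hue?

75°

A triad spaces three hues 120° apart.
The full set is {75°, 195°, 315°}.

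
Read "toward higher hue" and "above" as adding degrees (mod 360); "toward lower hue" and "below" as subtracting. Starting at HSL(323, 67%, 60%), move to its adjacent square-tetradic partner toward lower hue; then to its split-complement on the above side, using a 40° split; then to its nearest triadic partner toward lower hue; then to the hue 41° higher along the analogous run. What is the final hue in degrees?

323 − 90 = 233°   (square ↓)
233 + 220 = 453 → 453 − 360 = 93°   (split-comp 40° ↑)
93 − 120 = -27 → -27 + 360 = 333°   (triadic ↓)
333 + 41 = 374 → 374 − 360 = 14°   (analog 41° ↑)

14°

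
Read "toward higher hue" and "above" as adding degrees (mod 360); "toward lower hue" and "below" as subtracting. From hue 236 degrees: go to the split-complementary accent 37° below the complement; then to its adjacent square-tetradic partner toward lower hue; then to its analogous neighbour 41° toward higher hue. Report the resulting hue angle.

236 + 143 = 379 → 379 − 360 = 19°   (split-comp 37° ↓)
19 − 90 = -71 → -71 + 360 = 289°   (square ↓)
289 + 41 = 330°   (analog 41° ↑)

330°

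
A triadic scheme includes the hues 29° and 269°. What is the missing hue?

A triad places three hues 120° apart.
The full set through 29° is {29°, 149°, 269°}.
Given {29°, 269°}, the missing hue is 149°.

149°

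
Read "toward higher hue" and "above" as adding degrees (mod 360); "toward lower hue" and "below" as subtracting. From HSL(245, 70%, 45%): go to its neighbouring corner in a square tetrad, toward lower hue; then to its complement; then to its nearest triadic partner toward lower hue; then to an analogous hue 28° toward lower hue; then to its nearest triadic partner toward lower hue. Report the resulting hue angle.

67°

245 − 90 = 155°   (square ↓)
155 + 180 = 335°   (complement)
335 − 120 = 215°   (triadic ↓)
215 − 28 = 187°   (analog 28° ↓)
187 − 120 = 67°   (triadic ↓)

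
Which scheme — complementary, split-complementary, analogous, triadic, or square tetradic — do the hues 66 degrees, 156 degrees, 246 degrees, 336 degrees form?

square tetradic

Sort the hues: 66°, 156°, 246°, 336°.
Successive gaps around the wheel: 90°, 90°, 90°, 90°.
Four hues every 90° form a square tetradic scheme.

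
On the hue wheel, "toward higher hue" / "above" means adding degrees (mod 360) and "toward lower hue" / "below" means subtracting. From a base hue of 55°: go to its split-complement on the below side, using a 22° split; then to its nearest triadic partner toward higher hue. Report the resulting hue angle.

split-comp 22° ↓ +158°: 55 + 158 = 213°
triadic ↑ +120°: 213 + 120 = 333°

333°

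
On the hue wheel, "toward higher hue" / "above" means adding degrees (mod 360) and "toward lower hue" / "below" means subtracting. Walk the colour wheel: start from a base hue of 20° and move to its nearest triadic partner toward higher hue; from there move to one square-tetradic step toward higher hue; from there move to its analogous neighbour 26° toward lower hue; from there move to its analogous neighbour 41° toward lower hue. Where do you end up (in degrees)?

163°

20 + 120 = 140°   (triadic ↑)
140 + 90 = 230°   (square ↑)
230 − 26 = 204°   (analog 26° ↓)
204 − 41 = 163°   (analog 41° ↓)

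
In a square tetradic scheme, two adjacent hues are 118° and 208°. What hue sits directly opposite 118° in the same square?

A square tetradic scheme places four hues 90° apart; opposite corners are 180° apart.
118 + 180 = 298°

298°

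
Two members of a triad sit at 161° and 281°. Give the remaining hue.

41°

A triad spaces three hues 120° apart.
The full set is {41°, 161°, 281°}.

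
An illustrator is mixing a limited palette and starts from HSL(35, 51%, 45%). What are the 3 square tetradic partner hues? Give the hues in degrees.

125°, 215°, 305°

A square tetradic scheme places four hues every 90°.
35 + 90 = 125°
35 + 180 = 215°
35 + 270 = 305°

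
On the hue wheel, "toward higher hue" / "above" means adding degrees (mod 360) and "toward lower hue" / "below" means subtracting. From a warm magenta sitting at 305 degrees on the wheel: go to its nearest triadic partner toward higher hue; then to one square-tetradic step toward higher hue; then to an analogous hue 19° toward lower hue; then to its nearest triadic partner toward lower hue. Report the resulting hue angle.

triadic ↑ +120°: 305 + 120 = 425 → 425 − 360 = 65°
square ↑ +90°: 65 + 90 = 155°
analog 19° ↓ −19°: 155 − 19 = 136°
triadic ↓ −120°: 136 − 120 = 16°

16°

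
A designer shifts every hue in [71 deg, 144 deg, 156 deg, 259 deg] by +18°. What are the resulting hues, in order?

71 + 18 = 89°
144 + 18 = 162°
156 + 18 = 174°
259 + 18 = 277°

89°, 162°, 174°, 277°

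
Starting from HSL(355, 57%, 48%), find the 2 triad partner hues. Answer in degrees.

115° and 235°

A triad places three hues 120° apart.
355 + 120 = 475 → 475 − 360 = 115°
355 + 240 = 595 → 595 − 360 = 235°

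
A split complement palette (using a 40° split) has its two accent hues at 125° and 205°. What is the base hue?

The accents sit 40° either side of the complement, so the complement is their short-arc midpoint on the wheel.
Short-arc midpoint of 125° and 205°: 165°.
Base is 180° from the complement: 165 − 180 = -15 → -15 + 360 = 345°

345°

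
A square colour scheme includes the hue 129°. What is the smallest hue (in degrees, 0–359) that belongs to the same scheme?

39°

A square tetradic scheme places four hues every 90°.
The full set through 129° is {39°, 129°, 219°, 309°}.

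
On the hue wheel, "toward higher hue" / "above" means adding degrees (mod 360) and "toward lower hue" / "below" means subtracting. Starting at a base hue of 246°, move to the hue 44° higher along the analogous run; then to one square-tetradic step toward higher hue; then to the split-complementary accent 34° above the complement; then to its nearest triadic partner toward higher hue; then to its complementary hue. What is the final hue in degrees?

174°

246 + 44 = 290°   (analog 44° ↑)
290 + 90 = 380 → 380 − 360 = 20°   (square ↑)
20 + 214 = 234°   (split-comp 34° ↑)
234 + 120 = 354°   (triadic ↑)
354 + 180 = 534 → 534 − 360 = 174°   (complement)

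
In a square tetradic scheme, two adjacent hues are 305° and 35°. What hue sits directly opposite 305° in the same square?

A square tetradic scheme places four hues 90° apart; opposite corners are 180° apart.
305 + 180 = 485 → 485 − 360 = 125°

125°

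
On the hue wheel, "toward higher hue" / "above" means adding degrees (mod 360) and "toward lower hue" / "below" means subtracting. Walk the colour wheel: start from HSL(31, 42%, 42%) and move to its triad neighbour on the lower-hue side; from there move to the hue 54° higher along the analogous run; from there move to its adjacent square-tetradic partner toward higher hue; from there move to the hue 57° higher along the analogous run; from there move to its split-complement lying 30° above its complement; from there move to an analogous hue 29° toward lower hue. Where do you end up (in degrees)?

293°

−120° (triadic ↓): 31 − 120 = -89 → -89 + 360 = 271°
+54° (analog 54° ↑): 271 + 54 = 325°
+90° (square ↑): 325 + 90 = 415 → 415 − 360 = 55°
+57° (analog 57° ↑): 55 + 57 = 112°
+210° (split-comp 30° ↑): 112 + 210 = 322°
−29° (analog 29° ↓): 322 − 29 = 293°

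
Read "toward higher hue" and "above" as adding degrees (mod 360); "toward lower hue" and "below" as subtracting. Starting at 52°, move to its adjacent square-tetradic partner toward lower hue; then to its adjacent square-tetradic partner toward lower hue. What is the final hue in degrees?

232°

52 − 90 = -38 → -38 + 360 = 322°   (square ↓)
322 − 90 = 232°   (square ↓)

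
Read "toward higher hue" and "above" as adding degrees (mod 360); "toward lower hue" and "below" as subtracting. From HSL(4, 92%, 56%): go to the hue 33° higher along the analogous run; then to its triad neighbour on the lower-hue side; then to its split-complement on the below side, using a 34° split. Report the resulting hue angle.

+33° (analog 33° ↑): 4 + 33 = 37°
−120° (triadic ↓): 37 − 120 = -83 → -83 + 360 = 277°
+146° (split-comp 34° ↓): 277 + 146 = 423 → 423 − 360 = 63°

63°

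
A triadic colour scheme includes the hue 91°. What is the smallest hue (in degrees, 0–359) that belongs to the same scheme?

A triad places three hues 120° apart.
The full set through 91° is {91°, 211°, 331°}.

91°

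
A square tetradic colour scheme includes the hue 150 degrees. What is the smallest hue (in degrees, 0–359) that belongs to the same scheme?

A square tetradic scheme places four hues every 90°.
The full set through 150° is {60°, 150°, 240°, 330°}.

60°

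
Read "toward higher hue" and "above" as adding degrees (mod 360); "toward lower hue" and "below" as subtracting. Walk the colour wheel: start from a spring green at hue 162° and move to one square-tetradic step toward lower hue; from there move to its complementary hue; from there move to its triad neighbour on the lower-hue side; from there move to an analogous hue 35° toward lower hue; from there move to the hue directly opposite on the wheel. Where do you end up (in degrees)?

162 − 90 = 72°   (square ↓)
72 + 180 = 252°   (complement)
252 − 120 = 132°   (triadic ↓)
132 − 35 = 97°   (analog 35° ↓)
97 + 180 = 277°   (complement)

277°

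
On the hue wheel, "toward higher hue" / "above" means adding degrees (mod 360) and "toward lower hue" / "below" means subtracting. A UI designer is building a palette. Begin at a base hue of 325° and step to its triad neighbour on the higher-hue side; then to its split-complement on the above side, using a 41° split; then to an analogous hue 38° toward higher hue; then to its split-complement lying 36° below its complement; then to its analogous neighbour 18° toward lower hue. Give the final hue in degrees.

325 + 120 = 445 → 445 − 360 = 85°   (triadic ↑)
85 + 221 = 306°   (split-comp 41° ↑)
306 + 38 = 344°   (analog 38° ↑)
344 + 144 = 488 → 488 − 360 = 128°   (split-comp 36° ↓)
128 − 18 = 110°   (analog 18° ↓)

110°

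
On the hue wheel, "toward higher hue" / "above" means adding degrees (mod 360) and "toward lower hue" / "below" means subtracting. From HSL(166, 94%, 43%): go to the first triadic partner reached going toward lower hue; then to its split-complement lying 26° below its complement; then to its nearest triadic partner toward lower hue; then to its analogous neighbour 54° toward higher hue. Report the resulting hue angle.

−120° (triadic ↓): 166 − 120 = 46°
+154° (split-comp 26° ↓): 46 + 154 = 200°
−120° (triadic ↓): 200 − 120 = 80°
+54° (analog 54° ↑): 80 + 54 = 134°

134°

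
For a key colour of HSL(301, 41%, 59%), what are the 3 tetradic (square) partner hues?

A square tetradic scheme places four hues every 90°.
301 + 90 = 391 → 391 − 360 = 31°
301 + 180 = 481 → 481 − 360 = 121°
301 + 270 = 571 → 571 − 360 = 211°

31°, 121°, 211°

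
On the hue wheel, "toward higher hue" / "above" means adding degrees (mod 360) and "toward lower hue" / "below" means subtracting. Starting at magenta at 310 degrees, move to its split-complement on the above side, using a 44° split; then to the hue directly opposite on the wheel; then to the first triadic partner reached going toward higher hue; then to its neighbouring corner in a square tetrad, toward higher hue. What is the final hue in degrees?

310 + 224 = 534 → 534 − 360 = 174°   (split-comp 44° ↑)
174 + 180 = 354°   (complement)
354 + 120 = 474 → 474 − 360 = 114°   (triadic ↑)
114 + 90 = 204°   (square ↑)

204°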